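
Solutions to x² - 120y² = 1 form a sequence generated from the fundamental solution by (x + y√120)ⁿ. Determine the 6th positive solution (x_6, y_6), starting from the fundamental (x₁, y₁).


Step 1: Find the fundamental solution (x₁, y₁) of x² - 120y² = 1.
  Expand √120 as a continued fraction. a₀ = ⌊√120⌋ = 10; iterate m_{k+1} = d_k·a_k − m_k, d_{k+1} = (120 − m_{k+1}²)/d_k, a_{k+1} = ⌊(a₀ + m_{k+1})/d_{k+1}⌋ (starting m₀ = 0, d₀ = 1), with convergents p_k = a_k·p_{k-1} + p_{k-2}, q_k = a_k·q_{k-1} + q_{k-2} (p₋₁ = 1, q₋₁ = 0):
  k = 0: a₀ = 10; p₀/q₀ = 10/1; p₀² − 120·q₀² = 100 − 120 = -20.
  k = 1: m = 10, d = 20, a = ⌊(10 + 10)/20⌋ = 1; p/q = (1·10 + 1)/(1·1 + 0) = 11/1; p² − 120·q² = 121 − 120 = 1.
  The first convergent with p² − 120·q² = 1 gives the fundamental solution (x₁, y₁) = (11, 1).
Step 2: Apply the recurrence (x_{n+1}, y_{n+1}) = (x₁x_n + 120y₁y_n, x₁y_n + y₁x_n) repeatedly.
  From (x_1, y_1) = (11, 1): x_2 = 11·11 + 120·1·1 = 241; y_2 = 11·1 + 1·11 = 22.
  From (x_2, y_2) = (241, 22): x_3 = 11·241 + 120·1·22 = 5291; y_3 = 11·22 + 1·241 = 483.
  From (x_3, y_3) = (5291, 483): x_4 = 11·5291 + 120·1·483 = 116161; y_4 = 11·483 + 1·5291 = 10604.
  From (x_4, y_4) = (116161, 10604): x_5 = 11·116161 + 120·1·10604 = 2550251; y_5 = 11·10604 + 1·116161 = 232805.
  From (x_5, y_5) = (2550251, 232805): x_6 = 11·2550251 + 120·1·232805 = 55989361; y_6 = 11·232805 + 1·2550251 = 5111106.
Step 3: Verify x_6² - 120·y_6² = 3134808545188321 - 3134808545188320 = 1 (should be 1). ✓

(x_1, y_1) = (11, 1); (x_6, y_6) = (55989361, 5111106).


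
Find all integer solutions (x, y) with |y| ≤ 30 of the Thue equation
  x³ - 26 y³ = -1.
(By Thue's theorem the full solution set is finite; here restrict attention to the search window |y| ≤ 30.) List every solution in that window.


The equation is x³ - 26y³ = -1. For fixed y, x³ = 26·y³ − 1, so a solution requires the RHS to be a perfect cube.
Strategy: iterate y from -30 to 30, compute RHS = 26·y³ − 1, and check whether it is a (positive or negative) perfect cube.
Check small values of y:
  y = 0: RHS = -1 = (-1)³ ⇒ x = -1 works.
  y = 1: RHS = 25 is not a perfect cube.
  y = -1: RHS = -27 = (-3)³ ⇒ x = -3 works.
  y = 2: RHS = 207 is not a perfect cube.
  y = -2: RHS = -209 is not a perfect cube.
  y = 3: RHS = 701 is not a perfect cube.
  y = -3: RHS = -703 is not a perfect cube.
Continuing the search up to |y| = 30 finds no further solutions beyond those listed.
Collected solutions: (-1, 0), (-3, -1).

Solutions (with |y| ≤ 30): (-1, 0), (-3, -1).


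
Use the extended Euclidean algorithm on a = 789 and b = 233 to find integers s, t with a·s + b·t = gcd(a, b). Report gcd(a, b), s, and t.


Euclidean algorithm on (789, 233) — divide until remainder is 0:
  789 = 3 · 233 + 90
  233 = 2 · 90 + 53
  90 = 1 · 53 + 37
  53 = 1 · 37 + 16
  37 = 2 · 16 + 5
  16 = 3 · 5 + 1
  5 = 5 · 1 + 0
gcd(789, 233) = 1.
Track Bezout coefficients alongside the remainders: start with r₀ = 789 = a·1 + b·0 (s = 1, t = 0) and r₁ = 233 = a·0 + b·1 (s = 0, t = 1); each new remainder r_{k+1} = r_{k-1} − q_k·r_k inherits s_{k+1} = s_{k-1} − q_k·s_k, t_{k+1} = t_{k-1} − q_k·t_k, so r_k = a·s_k + b·t_k at every step:
  q = 3: r = 90, s = 1 − 3·0 = 1, t = 0 − 3·1 = -3  (check: 789·1 + 233·(-3) = 90)
  q = 2: r = 53, s = 0 − 2·1 = -2, t = 1 − 2·(-3) = 7  (check: 789·(-2) + 233·7 = 53)
  q = 1: r = 37, s = 1 − 1·(-2) = 3, t = -3 − 1·7 = -10  (check: 789·3 + 233·(-10) = 37)
  q = 1: r = 16, s = -2 − 1·3 = -5, t = 7 − 1·(-10) = 17  (check: 789·(-5) + 233·17 = 16)
  q = 2: r = 5, s = 3 − 2·(-5) = 13, t = -10 − 2·17 = -44  (check: 789·13 + 233·(-44) = 5)
  q = 3: r = 1, s = -5 − 3·13 = -44, t = 17 − 3·(-44) = 149  (check: 789·(-44) + 233·149 = 1)
The row with r = 1 (the gcd) gives the Bezout coefficients s = -44, t = 149.
Result: 789 · (-44) + 233 · (149) = 1.

gcd(789, 233) = 1; s = -44, t = 149 (check: 789·(-44) + 233·149 = 1).


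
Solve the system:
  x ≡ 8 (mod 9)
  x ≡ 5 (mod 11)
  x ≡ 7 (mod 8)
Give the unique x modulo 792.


Moduli 9, 11, 8 are pairwise coprime; by CRT there is a unique solution modulo M = 9 · 11 · 8 = 792.
Solve pairwise, accumulating the modulus:
  Start with x ≡ 8 (mod 9).
  Combine with x ≡ 5 (mod 11): since gcd(9, 11) = 1, we get a unique residue mod 99.
    Write x = 8 + 9·t and substitute into x ≡ 5 (mod 11): 9·t ≡ 5 − 8 = -3 (mod 11).
    Reduce coefficients mod 11: 9·t ≡ 8 (mod 11).
    The inverse of 9 mod 11 is 5 (since 9·5 = 45 = 4·11 + 1), so t ≡ 5·8 = 40 ≡ 7 (mod 11).
    Then x = 8 + 9·7 = 71, valid modulo lcm(9, 11) = 99: x ≡ 71 (mod 99).
  Combine with x ≡ 7 (mod 8): since gcd(99, 8) = 1, we get a unique residue mod 792.
    Write x = 71 + 99·t and substitute into x ≡ 7 (mod 8): 99·t ≡ 7 − 71 = -64 (mod 8).
    Reduce coefficients mod 8: 3·t ≡ 0 (mod 8).
    The inverse of 3 mod 8 is 3 (since 3·3 = 9 = 1·8 + 1), so t ≡ 3·0 = 0 ≡ 0 (mod 8).
    Then x = 71 + 99·0 = 71, valid modulo lcm(99, 8) = 792: x ≡ 71 (mod 792).
Verify: 71 mod 9 = 8 ✓, 71 mod 11 = 5 ✓, 71 mod 8 = 7 ✓.

x ≡ 71 (mod 792).


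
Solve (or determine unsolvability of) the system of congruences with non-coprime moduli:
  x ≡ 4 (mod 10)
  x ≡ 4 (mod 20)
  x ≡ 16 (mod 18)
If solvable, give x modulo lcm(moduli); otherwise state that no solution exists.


Moduli 10, 20, 18 are not pairwise coprime, so CRT works modulo lcm(m_i) when all pairwise compatibility conditions hold.
Pairwise compatibility: gcd(m_i, m_j) must divide a_i - a_j for every pair.
Merge one congruence at a time:
  Start: x ≡ 4 (mod 10).
  Combine with x ≡ 4 (mod 20): gcd(10, 20) = 10; 4 - 4 = 0, which IS divisible by 10, so compatible.
    Write x = 4 + 10·t and substitute into x ≡ 4 (mod 20): 10·t ≡ 4 − 4 = 0 (mod 20).
    Divide the congruence (and modulus) by g = 10: 1·t ≡ 0 (mod 2).
    So t ≡ 0 (mod 2).
    Then x = 4 + 10·0 = 4, valid modulo lcm(10, 20) = 20: x ≡ 4 (mod 20).
  Combine with x ≡ 16 (mod 18): gcd(20, 18) = 2; 16 - 4 = 12, which IS divisible by 2, so compatible.
    Write x = 4 + 20·t and substitute into x ≡ 16 (mod 18): 20·t ≡ 16 − 4 = 12 (mod 18).
    Divide the congruence (and modulus) by g = 2: 10·t ≡ 6 (mod 9).
    Reduce coefficients mod 9: 1·t ≡ 6 (mod 9).
    So t ≡ 6 (mod 9).
    Then x = 4 + 20·6 = 124, valid modulo lcm(20, 18) = 180: x ≡ 124 (mod 180).
Verify: 124 mod 10 = 4, 124 mod 20 = 4, 124 mod 18 = 16.

x ≡ 124 (mod 180).


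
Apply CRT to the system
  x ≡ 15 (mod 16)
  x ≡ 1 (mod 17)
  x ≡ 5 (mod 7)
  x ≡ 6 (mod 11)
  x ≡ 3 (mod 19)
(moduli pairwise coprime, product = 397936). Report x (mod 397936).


Product of moduli M = 16 · 17 · 7 · 11 · 19 = 397936.
Merge one congruence at a time:
  Start: x ≡ 15 (mod 16).
  Combine with x ≡ 1 (mod 17); new modulus lcm = 272.
    Write x = 15 + 16·t and substitute into x ≡ 1 (mod 17): 16·t ≡ 1 − 15 = -14 (mod 17).
    Reduce coefficients mod 17: 16·t ≡ 3 (mod 17).
    The inverse of 16 mod 17 is 16 (since 16·16 = 256 = 15·17 + 1), so t ≡ 16·3 = 48 ≡ 14 (mod 17).
    Then x = 15 + 16·14 = 239, valid modulo lcm(16, 17) = 272: x ≡ 239 (mod 272).
  Combine with x ≡ 5 (mod 7); new modulus lcm = 1904.
    Write x = 239 + 272·t and substitute into x ≡ 5 (mod 7): 272·t ≡ 5 − 239 = -234 (mod 7).
    Reduce coefficients mod 7: 6·t ≡ 4 (mod 7).
    The inverse of 6 mod 7 is 6 (since 6·6 = 36 = 5·7 + 1), so t ≡ 6·4 = 24 ≡ 3 (mod 7).
    Then x = 239 + 272·3 = 1055, valid modulo lcm(272, 7) = 1904: x ≡ 1055 (mod 1904).
  Combine with x ≡ 6 (mod 11); new modulus lcm = 20944.
    Write x = 1055 + 1904·t and substitute into x ≡ 6 (mod 11): 1904·t ≡ 6 − 1055 = -1049 (mod 11).
    Reduce coefficients mod 11: 1·t ≡ 7 (mod 11).
    So t ≡ 7 (mod 11).
    Then x = 1055 + 1904·7 = 14383, valid modulo lcm(1904, 11) = 20944: x ≡ 14383 (mod 20944).
  Combine with x ≡ 3 (mod 19); new modulus lcm = 397936.
    Write x = 14383 + 20944·t and substitute into x ≡ 3 (mod 19): 20944·t ≡ 3 − 14383 = -14380 (mod 19).
    Reduce coefficients mod 19: 6·t ≡ 3 (mod 19).
    The inverse of 6 mod 19 is 16 (since 6·16 = 96 = 5·19 + 1), so t ≡ 16·3 = 48 ≡ 10 (mod 19).
    Then x = 14383 + 20944·10 = 223823, valid modulo lcm(20944, 19) = 397936: x ≡ 223823 (mod 397936).
Verify against each original: 223823 mod 16 = 15, 223823 mod 17 = 1, 223823 mod 7 = 5, 223823 mod 11 = 6, 223823 mod 19 = 3.

x ≡ 223823 (mod 397936).


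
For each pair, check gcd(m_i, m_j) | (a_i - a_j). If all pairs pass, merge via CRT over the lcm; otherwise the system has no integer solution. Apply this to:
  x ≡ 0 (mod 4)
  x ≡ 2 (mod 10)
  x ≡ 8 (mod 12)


Moduli 4, 10, 12 are not pairwise coprime, so CRT works modulo lcm(m_i) when all pairwise compatibility conditions hold.
Pairwise compatibility: gcd(m_i, m_j) must divide a_i - a_j for every pair.
Merge one congruence at a time:
  Start: x ≡ 0 (mod 4).
  Combine with x ≡ 2 (mod 10): gcd(4, 10) = 2; 2 - 0 = 2, which IS divisible by 2, so compatible.
    Write x = 0 + 4·t and substitute into x ≡ 2 (mod 10): 4·t ≡ 2 − 0 = 2 (mod 10).
    Divide the congruence (and modulus) by g = 2: 2·t ≡ 1 (mod 5).
    The inverse of 2 mod 5 is 3 (since 2·3 = 6 = 1·5 + 1), so t ≡ 3·1 = 3 ≡ 3 (mod 5).
    Then x = 0 + 4·3 = 12, valid modulo lcm(4, 10) = 20: x ≡ 12 (mod 20).
  Combine with x ≡ 8 (mod 12): gcd(20, 12) = 4; 8 - 12 = -4, which IS divisible by 4, so compatible.
    Write x = 12 + 20·t and substitute into x ≡ 8 (mod 12): 20·t ≡ 8 − 12 = -4 (mod 12).
    Divide the congruence (and modulus) by g = 4: 5·t ≡ -1 (mod 3).
    Reduce coefficients mod 3: 2·t ≡ 2 (mod 3).
    The inverse of 2 mod 3 is 2 (since 2·2 = 4 = 1·3 + 1), so t ≡ 2·2 = 4 ≡ 1 (mod 3).
    Then x = 12 + 20·1 = 32, valid modulo lcm(20, 12) = 60: x ≡ 32 (mod 60).
Verify: 32 mod 4 = 0, 32 mod 10 = 2, 32 mod 12 = 8.

x ≡ 32 (mod 60).


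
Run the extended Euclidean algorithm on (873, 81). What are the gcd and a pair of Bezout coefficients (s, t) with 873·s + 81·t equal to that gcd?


Euclidean algorithm on (873, 81) — divide until remainder is 0:
  873 = 10 · 81 + 63
  81 = 1 · 63 + 18
  63 = 3 · 18 + 9
  18 = 2 · 9 + 0
gcd(873, 81) = 9.
Track Bezout coefficients alongside the remainders: start with r₀ = 873 = a·1 + b·0 (s = 1, t = 0) and r₁ = 81 = a·0 + b·1 (s = 0, t = 1); each new remainder r_{k+1} = r_{k-1} − q_k·r_k inherits s_{k+1} = s_{k-1} − q_k·s_k, t_{k+1} = t_{k-1} − q_k·t_k, so r_k = a·s_k + b·t_k at every step:
  q = 10: r = 63, s = 1 − 10·0 = 1, t = 0 − 10·1 = -10  (check: 873·1 + 81·(-10) = 63)
  q = 1: r = 18, s = 0 − 1·1 = -1, t = 1 − 1·(-10) = 11  (check: 873·(-1) + 81·11 = 18)
  q = 3: r = 9, s = 1 − 3·(-1) = 4, t = -10 − 3·11 = -43  (check: 873·4 + 81·(-43) = 9)
The row with r = 9 (the gcd) gives the Bezout coefficients s = 4, t = -43.
Result: 873 · (4) + 81 · (-43) = 9.

gcd(873, 81) = 9; s = 4, t = -43 (check: 873·4 + 81·(-43) = 9).


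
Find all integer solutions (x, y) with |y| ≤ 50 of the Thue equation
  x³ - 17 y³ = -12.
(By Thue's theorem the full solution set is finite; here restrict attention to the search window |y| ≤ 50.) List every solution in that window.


The equation is x³ - 17y³ = -12. For fixed y, x³ = 17·y³ − 12, so a solution requires the RHS to be a perfect cube.
Strategy: iterate y from -50 to 50, compute RHS = 17·y³ − 12, and check whether it is a (positive or negative) perfect cube.
Check small values of y:
  y = 0: RHS = -12 is not a perfect cube.
  y = 1: RHS = 5 is not a perfect cube.
  y = -1: RHS = -29 is not a perfect cube.
  y = 2: RHS = 124 is not a perfect cube.
  y = -2: RHS = -148 is not a perfect cube.
  y = 3: RHS = 447 is not a perfect cube.
  y = -3: RHS = -471 is not a perfect cube.
Continuing the search up to |y| = 50 finds no solutions either.
No (x, y) in the scanned range satisfies the equation.

No integer solutions with |y| ≤ 50.


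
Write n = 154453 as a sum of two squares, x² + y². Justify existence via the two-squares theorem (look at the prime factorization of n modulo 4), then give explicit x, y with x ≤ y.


Step 1: Factor n = 154453 = 13 · 109^2.
Step 2: Check the mod-4 condition on each prime factor: 13 ≡ 1 (mod 4), exponent 1; 109 ≡ 1 (mod 4), exponent 2.
All primes ≡ 3 (mod 4) appear to even exponent (or don't appear), so by the two-squares theorem n IS expressible as a sum of two squares.
Step 3: Build a representation. Here n = 13 · 109 · 109 is a product of primes ≡ 1 (mod 4). Each prime p ≡ 1 (mod 4) is itself a sum of two squares; find a² by testing p − a² for a perfect square:
  13: 13 − 1² = 12, 13 − 2² = 9 = 3² ⇒ 13 = 2² + 3².
  109: 109 − 1² = 108, 109 − 2² = 105, 109 − 3² = 100 = 10² ⇒ 109 = 3² + 10².
  Combine using the Brahmagupta–Fibonacci identity (a² + b²)(c² + d²) = (ac − bd)² + (ad + bc)² = (ac + bd)² + (ad − bc)²:
  13 · 109 = 1417: from (2² + 3²)(3² + 10²), take (2·3 − 3·10, 2·10 + 3·3) = (6 − 30, 20 + 9) = (-24, 29); dropping signs (only squares matter) gives (24, 29); check 24² + 29² = 576 + 841 = 1417 ✓.
  1417 · 109 = 154453: from (24² + 29²)(3² + 10²), take (24·3 − 29·10, 24·10 + 29·3) = (72 − 290, 240 + 87) = (-218, 327); dropping signs (only squares matter) gives (218, 327); check 218² + 327² = 47524 + 106929 = 154453 ✓.
Step 4: Order so x ≤ y and verify: 218² + 327² = 47524 + 106929 = 154453 = n. ✓

n = 154453 = 218² + 327² (one valid representation with x ≤ y).


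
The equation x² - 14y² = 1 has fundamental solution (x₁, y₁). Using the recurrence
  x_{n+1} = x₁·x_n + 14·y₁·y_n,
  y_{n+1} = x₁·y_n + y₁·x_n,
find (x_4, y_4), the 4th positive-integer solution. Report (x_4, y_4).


Step 1: Find the fundamental solution (x₁, y₁) of x² - 14y² = 1.
  Expand √14 as a continued fraction. a₀ = ⌊√14⌋ = 3; iterate m_{k+1} = d_k·a_k − m_k, d_{k+1} = (14 − m_{k+1}²)/d_k, a_{k+1} = ⌊(a₀ + m_{k+1})/d_{k+1}⌋ (starting m₀ = 0, d₀ = 1), with convergents p_k = a_k·p_{k-1} + p_{k-2}, q_k = a_k·q_{k-1} + q_{k-2} (p₋₁ = 1, q₋₁ = 0):
  k = 0: a₀ = 3; p₀/q₀ = 3/1; p₀² − 14·q₀² = 9 − 14 = -5.
  k = 1: m = 3, d = 5, a = ⌊(3 + 3)/5⌋ = 1; p/q = (1·3 + 1)/(1·1 + 0) = 4/1; p² − 14·q² = 16 − 14 = 2.
  k = 2: m = 2, d = 2, a = ⌊(3 + 2)/2⌋ = 2; p/q = (2·4 + 3)/(2·1 + 1) = 11/3; p² − 14·q² = 121 − 126 = -5.
  k = 3: m = 2, d = 5, a = ⌊(3 + 2)/5⌋ = 1; p/q = (1·11 + 4)/(1·3 + 1) = 15/4; p² − 14·q² = 225 − 224 = 1.
  The first convergent with p² − 14·q² = 1 gives the fundamental solution (x₁, y₁) = (15, 4).
Step 2: Apply the recurrence (x_{n+1}, y_{n+1}) = (x₁x_n + 14y₁y_n, x₁y_n + y₁x_n) repeatedly.
  From (x_1, y_1) = (15, 4): x_2 = 15·15 + 14·4·4 = 449; y_2 = 15·4 + 4·15 = 120.
  From (x_2, y_2) = (449, 120): x_3 = 15·449 + 14·4·120 = 13455; y_3 = 15·120 + 4·449 = 3596.
  From (x_3, y_3) = (13455, 3596): x_4 = 15·13455 + 14·4·3596 = 403201; y_4 = 15·3596 + 4·13455 = 107760.
Step 3: Verify x_4² - 14·y_4² = 162571046401 - 162571046400 = 1 (should be 1). ✓

(x_1, y_1) = (15, 4); (x_4, y_4) = (403201, 107760).


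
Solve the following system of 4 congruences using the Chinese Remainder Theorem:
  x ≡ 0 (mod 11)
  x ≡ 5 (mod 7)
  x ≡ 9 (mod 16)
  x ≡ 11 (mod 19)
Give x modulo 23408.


Product of moduli M = 11 · 7 · 16 · 19 = 23408.
Merge one congruence at a time:
  Start: x ≡ 0 (mod 11).
  Combine with x ≡ 5 (mod 7); new modulus lcm = 77.
    Write x = 0 + 11·t and substitute into x ≡ 5 (mod 7): 11·t ≡ 5 − 0 = 5 (mod 7).
    Reduce coefficients mod 7: 4·t ≡ 5 (mod 7).
    The inverse of 4 mod 7 is 2 (since 4·2 = 8 = 1·7 + 1), so t ≡ 2·5 = 10 ≡ 3 (mod 7).
    Then x = 0 + 11·3 = 33, valid modulo lcm(11, 7) = 77: x ≡ 33 (mod 77).
  Combine with x ≡ 9 (mod 16); new modulus lcm = 1232.
    Write x = 33 + 77·t and substitute into x ≡ 9 (mod 16): 77·t ≡ 9 − 33 = -24 (mod 16).
    Reduce coefficients mod 16: 13·t ≡ 8 (mod 16).
    The inverse of 13 mod 16 is 5 (since 13·5 = 65 = 4·16 + 1), so t ≡ 5·8 = 40 ≡ 8 (mod 16).
    Then x = 33 + 77·8 = 649, valid modulo lcm(77, 16) = 1232: x ≡ 649 (mod 1232).
  Combine with x ≡ 11 (mod 19); new modulus lcm = 23408.
    Write x = 649 + 1232·t and substitute into x ≡ 11 (mod 19): 1232·t ≡ 11 − 649 = -638 (mod 19).
    Reduce coefficients mod 19: 16·t ≡ 8 (mod 19).
    The inverse of 16 mod 19 is 6 (since 16·6 = 96 = 5·19 + 1), so t ≡ 6·8 = 48 ≡ 10 (mod 19).
    Then x = 649 + 1232·10 = 12969, valid modulo lcm(1232, 19) = 23408: x ≡ 12969 (mod 23408).
Verify against each original: 12969 mod 11 = 0, 12969 mod 7 = 5, 12969 mod 16 = 9, 12969 mod 19 = 11.

x ≡ 12969 (mod 23408).


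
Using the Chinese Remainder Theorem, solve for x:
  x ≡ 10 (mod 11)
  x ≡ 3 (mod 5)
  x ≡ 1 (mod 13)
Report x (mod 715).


Moduli 11, 5, 13 are pairwise coprime; by CRT there is a unique solution modulo M = 11 · 5 · 13 = 715.
Solve pairwise, accumulating the modulus:
  Start with x ≡ 10 (mod 11).
  Combine with x ≡ 3 (mod 5): since gcd(11, 5) = 1, we get a unique residue mod 55.
    Write x = 10 + 11·t and substitute into x ≡ 3 (mod 5): 11·t ≡ 3 − 10 = -7 (mod 5).
    Reduce coefficients mod 5: 1·t ≡ 3 (mod 5).
    So t ≡ 3 (mod 5).
    Then x = 10 + 11·3 = 43, valid modulo lcm(11, 5) = 55: x ≡ 43 (mod 55).
  Combine with x ≡ 1 (mod 13): since gcd(55, 13) = 1, we get a unique residue mod 715.
    Write x = 43 + 55·t and substitute into x ≡ 1 (mod 13): 55·t ≡ 1 − 43 = -42 (mod 13).
    Reduce coefficients mod 13: 3·t ≡ 10 (mod 13).
    The inverse of 3 mod 13 is 9 (since 3·9 = 27 = 2·13 + 1), so t ≡ 9·10 = 90 ≡ 12 (mod 13).
    Then x = 43 + 55·12 = 703, valid modulo lcm(55, 13) = 715: x ≡ 703 (mod 715).
Verify: 703 mod 11 = 10 ✓, 703 mod 5 = 3 ✓, 703 mod 13 = 1 ✓.

x ≡ 703 (mod 715).


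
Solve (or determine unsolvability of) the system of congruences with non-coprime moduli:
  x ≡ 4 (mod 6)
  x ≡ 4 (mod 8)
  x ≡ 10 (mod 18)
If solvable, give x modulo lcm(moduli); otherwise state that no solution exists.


Moduli 6, 8, 18 are not pairwise coprime, so CRT works modulo lcm(m_i) when all pairwise compatibility conditions hold.
Pairwise compatibility: gcd(m_i, m_j) must divide a_i - a_j for every pair.
Merge one congruence at a time:
  Start: x ≡ 4 (mod 6).
  Combine with x ≡ 4 (mod 8): gcd(6, 8) = 2; 4 - 4 = 0, which IS divisible by 2, so compatible.
    Write x = 4 + 6·t and substitute into x ≡ 4 (mod 8): 6·t ≡ 4 − 4 = 0 (mod 8).
    Divide the congruence (and modulus) by g = 2: 3·t ≡ 0 (mod 4).
    The inverse of 3 mod 4 is 3 (since 3·3 = 9 = 2·4 + 1), so t ≡ 3·0 = 0 ≡ 0 (mod 4).
    Then x = 4 + 6·0 = 4, valid modulo lcm(6, 8) = 24: x ≡ 4 (mod 24).
  Combine with x ≡ 10 (mod 18): gcd(24, 18) = 6; 10 - 4 = 6, which IS divisible by 6, so compatible.
    Write x = 4 + 24·t and substitute into x ≡ 10 (mod 18): 24·t ≡ 10 − 4 = 6 (mod 18).
    Divide the congruence (and modulus) by g = 6: 4·t ≡ 1 (mod 3).
    Reduce coefficients mod 3: 1·t ≡ 1 (mod 3).
    So t ≡ 1 (mod 3).
    Then x = 4 + 24·1 = 28, valid modulo lcm(24, 18) = 72: x ≡ 28 (mod 72).
Verify: 28 mod 6 = 4, 28 mod 8 = 4, 28 mod 18 = 10.

x ≡ 28 (mod 72).


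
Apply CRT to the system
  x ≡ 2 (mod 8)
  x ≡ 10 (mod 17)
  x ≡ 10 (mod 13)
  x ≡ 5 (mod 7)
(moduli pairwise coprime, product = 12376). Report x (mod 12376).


Product of moduli M = 8 · 17 · 13 · 7 = 12376.
Merge one congruence at a time:
  Start: x ≡ 2 (mod 8).
  Combine with x ≡ 10 (mod 17); new modulus lcm = 136.
    Write x = 2 + 8·t and substitute into x ≡ 10 (mod 17): 8·t ≡ 10 − 2 = 8 (mod 17).
    The inverse of 8 mod 17 is 15 (since 8·15 = 120 = 7·17 + 1), so t ≡ 15·8 = 120 ≡ 1 (mod 17).
    Then x = 2 + 8·1 = 10, valid modulo lcm(8, 17) = 136: x ≡ 10 (mod 136).
  Combine with x ≡ 10 (mod 13); new modulus lcm = 1768.
    Write x = 10 + 136·t and substitute into x ≡ 10 (mod 13): 136·t ≡ 10 − 10 = 0 (mod 13).
    Reduce coefficients mod 13: 6·t ≡ 0 (mod 13).
    The inverse of 6 mod 13 is 11 (since 6·11 = 66 = 5·13 + 1), so t ≡ 11·0 = 0 ≡ 0 (mod 13).
    Then x = 10 + 136·0 = 10, valid modulo lcm(136, 13) = 1768: x ≡ 10 (mod 1768).
  Combine with x ≡ 5 (mod 7); new modulus lcm = 12376.
    Write x = 10 + 1768·t and substitute into x ≡ 5 (mod 7): 1768·t ≡ 5 − 10 = -5 (mod 7).
    Reduce coefficients mod 7: 4·t ≡ 2 (mod 7).
    The inverse of 4 mod 7 is 2 (since 4·2 = 8 = 1·7 + 1), so t ≡ 2·2 = 4 ≡ 4 (mod 7).
    Then x = 10 + 1768·4 = 7082, valid modulo lcm(1768, 7) = 12376: x ≡ 7082 (mod 12376).
Verify against each original: 7082 mod 8 = 2, 7082 mod 17 = 10, 7082 mod 13 = 10, 7082 mod 7 = 5.

x ≡ 7082 (mod 12376).


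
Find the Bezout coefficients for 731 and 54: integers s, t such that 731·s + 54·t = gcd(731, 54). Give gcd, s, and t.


Euclidean algorithm on (731, 54) — divide until remainder is 0:
  731 = 13 · 54 + 29
  54 = 1 · 29 + 25
  29 = 1 · 25 + 4
  25 = 6 · 4 + 1
  4 = 4 · 1 + 0
gcd(731, 54) = 1.
Track Bezout coefficients alongside the remainders: start with r₀ = 731 = a·1 + b·0 (s = 1, t = 0) and r₁ = 54 = a·0 + b·1 (s = 0, t = 1); each new remainder r_{k+1} = r_{k-1} − q_k·r_k inherits s_{k+1} = s_{k-1} − q_k·s_k, t_{k+1} = t_{k-1} − q_k·t_k, so r_k = a·s_k + b·t_k at every step:
  q = 13: r = 29, s = 1 − 13·0 = 1, t = 0 − 13·1 = -13  (check: 731·1 + 54·(-13) = 29)
  q = 1: r = 25, s = 0 − 1·1 = -1, t = 1 − 1·(-13) = 14  (check: 731·(-1) + 54·14 = 25)
  q = 1: r = 4, s = 1 − 1·(-1) = 2, t = -13 − 1·14 = -27  (check: 731·2 + 54·(-27) = 4)
  q = 6: r = 1, s = -1 − 6·2 = -13, t = 14 − 6·(-27) = 176  (check: 731·(-13) + 54·176 = 1)
The row with r = 1 (the gcd) gives the Bezout coefficients s = -13, t = 176.
Result: 731 · (-13) + 54 · (176) = 1.

gcd(731, 54) = 1; s = -13, t = 176 (check: 731·(-13) + 54·176 = 1).


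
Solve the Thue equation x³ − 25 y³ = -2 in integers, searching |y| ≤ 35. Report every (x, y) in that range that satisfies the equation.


The equation is x³ - 25y³ = -2. For fixed y, x³ = 25·y³ − 2, so a solution requires the RHS to be a perfect cube.
Strategy: iterate y from -35 to 35, compute RHS = 25·y³ − 2, and check whether it is a (positive or negative) perfect cube.
Check small values of y:
  y = 0: RHS = -2 is not a perfect cube.
  y = 1: RHS = 23 is not a perfect cube.
  y = -1: RHS = -27 = (-3)³ ⇒ x = -3 works.
  y = 2: RHS = 198 is not a perfect cube.
  y = -2: RHS = -202 is not a perfect cube.
  y = 3: RHS = 673 is not a perfect cube.
  y = -3: RHS = -677 is not a perfect cube.
Continuing the search up to |y| = 35 finds no further solutions beyond those listed.
Collected solutions: (-3, -1).

Solutions (with |y| ≤ 35): (-3, -1).


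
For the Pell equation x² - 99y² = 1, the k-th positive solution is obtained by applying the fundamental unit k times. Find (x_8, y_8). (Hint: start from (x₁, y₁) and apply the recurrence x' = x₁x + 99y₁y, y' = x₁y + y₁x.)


Step 1: Find the fundamental solution (x₁, y₁) of x² - 99y² = 1.
  Expand √99 as a continued fraction. a₀ = ⌊√99⌋ = 9; iterate m_{k+1} = d_k·a_k − m_k, d_{k+1} = (99 − m_{k+1}²)/d_k, a_{k+1} = ⌊(a₀ + m_{k+1})/d_{k+1}⌋ (starting m₀ = 0, d₀ = 1), with convergents p_k = a_k·p_{k-1} + p_{k-2}, q_k = a_k·q_{k-1} + q_{k-2} (p₋₁ = 1, q₋₁ = 0):
  k = 0: a₀ = 9; p₀/q₀ = 9/1; p₀² − 99·q₀² = 81 − 99 = -18.
  k = 1: m = 9, d = 18, a = ⌊(9 + 9)/18⌋ = 1; p/q = (1·9 + 1)/(1·1 + 0) = 10/1; p² − 99·q² = 100 − 99 = 1.
  The first convergent with p² − 99·q² = 1 gives the fundamental solution (x₁, y₁) = (10, 1).
Step 2: Apply the recurrence (x_{n+1}, y_{n+1}) = (x₁x_n + 99y₁y_n, x₁y_n + y₁x_n) repeatedly.
  From (x_1, y_1) = (10, 1): x_2 = 10·10 + 99·1·1 = 199; y_2 = 10·1 + 1·10 = 20.
  From (x_2, y_2) = (199, 20): x_3 = 10·199 + 99·1·20 = 3970; y_3 = 10·20 + 1·199 = 399.
  From (x_3, y_3) = (3970, 399): x_4 = 10·3970 + 99·1·399 = 79201; y_4 = 10·399 + 1·3970 = 7960.
  From (x_4, y_4) = (79201, 7960): x_5 = 10·79201 + 99·1·7960 = 1580050; y_5 = 10·7960 + 1·79201 = 158801.
  From (x_5, y_5) = (1580050, 158801): x_6 = 10·1580050 + 99·1·158801 = 31521799; y_6 = 10·158801 + 1·1580050 = 3168060.
  From (x_6, y_6) = (31521799, 3168060): x_7 = 10·31521799 + 99·1·3168060 = 628855930; y_7 = 10·3168060 + 1·31521799 = 63202399.
  From (x_7, y_7) = (628855930, 63202399): x_8 = 10·628855930 + 99·1·63202399 = 12545596801; y_8 = 10·63202399 + 1·628855930 = 1260879920.
Step 3: Verify x_8² - 99·y_8² = 157391999093261433601 - 157391999093261433600 = 1 (should be 1). ✓

(x_1, y_1) = (10, 1); (x_8, y_8) = (12545596801, 1260879920).


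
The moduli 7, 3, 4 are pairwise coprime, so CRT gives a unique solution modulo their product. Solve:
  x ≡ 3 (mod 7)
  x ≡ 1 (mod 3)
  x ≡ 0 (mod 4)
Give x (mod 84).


Moduli 7, 3, 4 are pairwise coprime; by CRT there is a unique solution modulo M = 7 · 3 · 4 = 84.
Solve pairwise, accumulating the modulus:
  Start with x ≡ 3 (mod 7).
  Combine with x ≡ 1 (mod 3): since gcd(7, 3) = 1, we get a unique residue mod 21.
    Write x = 3 + 7·t and substitute into x ≡ 1 (mod 3): 7·t ≡ 1 − 3 = -2 (mod 3).
    Reduce coefficients mod 3: 1·t ≡ 1 (mod 3).
    So t ≡ 1 (mod 3).
    Then x = 3 + 7·1 = 10, valid modulo lcm(7, 3) = 21: x ≡ 10 (mod 21).
  Combine with x ≡ 0 (mod 4): since gcd(21, 4) = 1, we get a unique residue mod 84.
    Write x = 10 + 21·t and substitute into x ≡ 0 (mod 4): 21·t ≡ 0 − 10 = -10 (mod 4).
    Reduce coefficients mod 4: 1·t ≡ 2 (mod 4).
    So t ≡ 2 (mod 4).
    Then x = 10 + 21·2 = 52, valid modulo lcm(21, 4) = 84: x ≡ 52 (mod 84).
Verify: 52 mod 7 = 3 ✓, 52 mod 3 = 1 ✓, 52 mod 4 = 0 ✓.

x ≡ 52 (mod 84).


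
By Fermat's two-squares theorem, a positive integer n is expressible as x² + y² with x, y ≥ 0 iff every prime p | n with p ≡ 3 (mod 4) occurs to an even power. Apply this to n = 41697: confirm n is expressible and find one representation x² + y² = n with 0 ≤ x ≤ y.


Step 1: Factor n = 41697 = 3^2 · 41 · 113.
Step 2: Check the mod-4 condition on each prime factor: 3 ≡ 3 (mod 4), exponent 2 (must be even); 41 ≡ 1 (mod 4), exponent 1; 113 ≡ 1 (mod 4), exponent 1.
All primes ≡ 3 (mod 4) appear to even exponent (or don't appear), so by the two-squares theorem n IS expressible as a sum of two squares.
Step 3: Build a representation. Group n = k² · m with k = 3 and m = 41 · 113 = 4633 (a product of primes ≡ 1 (mod 4)); a representation of m scales to one of n via (k·x)² + (k·y)² = k²(x² + y²). Each prime p ≡ 1 (mod 4) is itself a sum of two squares; find a² by testing p − a² for a perfect square:
  41: 41 − 1² = 40, 41 − 2² = 37, 41 − 3² = 32, 41 − 4² = 25 = 5² ⇒ 41 = 4² + 5².
  113: 113 − 1² = 112, 113 − 2² = 109, 113 − 3² = 104, 113 − 4² = 97, 113 − 5² = 88, 113 − 6² = 77, 113 − 7² = 64 = 8² ⇒ 113 = 7² + 8².
  Combine using the Brahmagupta–Fibonacci identity (a² + b²)(c² + d²) = (ac − bd)² + (ad + bc)² = (ac + bd)² + (ad − bc)²:
  41 · 113 = 4633: from (4² + 5²)(7² + 8²), take (4·7 − 5·8, 4·8 + 5·7) = (28 − 40, 32 + 35) = (-12, 67); dropping signs (only squares matter) gives (12, 67); check 12² + 67² = 144 + 4489 = 4633 ✓.
  Scale by k = 3: (3·12, 3·67) = (36, 201).
Step 4: Order so x ≤ y and verify: 36² + 201² = 1296 + 40401 = 41697 = n. ✓

n = 41697 = 36² + 201² (one valid representation with x ≤ y).


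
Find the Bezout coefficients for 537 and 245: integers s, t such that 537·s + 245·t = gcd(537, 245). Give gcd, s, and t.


Euclidean algorithm on (537, 245) — divide until remainder is 0:
  537 = 2 · 245 + 47
  245 = 5 · 47 + 10
  47 = 4 · 10 + 7
  10 = 1 · 7 + 3
  7 = 2 · 3 + 1
  3 = 3 · 1 + 0
gcd(537, 245) = 1.
Track Bezout coefficients alongside the remainders: start with r₀ = 537 = a·1 + b·0 (s = 1, t = 0) and r₁ = 245 = a·0 + b·1 (s = 0, t = 1); each new remainder r_{k+1} = r_{k-1} − q_k·r_k inherits s_{k+1} = s_{k-1} − q_k·s_k, t_{k+1} = t_{k-1} − q_k·t_k, so r_k = a·s_k + b·t_k at every step:
  q = 2: r = 47, s = 1 − 2·0 = 1, t = 0 − 2·1 = -2  (check: 537·1 + 245·(-2) = 47)
  q = 5: r = 10, s = 0 − 5·1 = -5, t = 1 − 5·(-2) = 11  (check: 537·(-5) + 245·11 = 10)
  q = 4: r = 7, s = 1 − 4·(-5) = 21, t = -2 − 4·11 = -46  (check: 537·21 + 245·(-46) = 7)
  q = 1: r = 3, s = -5 − 1·21 = -26, t = 11 − 1·(-46) = 57  (check: 537·(-26) + 245·57 = 3)
  q = 2: r = 1, s = 21 − 2·(-26) = 73, t = -46 − 2·57 = -160  (check: 537·73 + 245·(-160) = 1)
The row with r = 1 (the gcd) gives the Bezout coefficients s = 73, t = -160.
Result: 537 · (73) + 245 · (-160) = 1.

gcd(537, 245) = 1; s = 73, t = -160 (check: 537·73 + 245·(-160) = 1).


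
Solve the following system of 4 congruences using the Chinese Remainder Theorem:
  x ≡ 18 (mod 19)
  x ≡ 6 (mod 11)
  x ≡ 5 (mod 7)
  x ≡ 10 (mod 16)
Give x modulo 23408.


Product of moduli M = 19 · 11 · 7 · 16 = 23408.
Merge one congruence at a time:
  Start: x ≡ 18 (mod 19).
  Combine with x ≡ 6 (mod 11); new modulus lcm = 209.
    Write x = 18 + 19·t and substitute into x ≡ 6 (mod 11): 19·t ≡ 6 − 18 = -12 (mod 11).
    Reduce coefficients mod 11: 8·t ≡ 10 (mod 11).
    The inverse of 8 mod 11 is 7 (since 8·7 = 56 = 5·11 + 1), so t ≡ 7·10 = 70 ≡ 4 (mod 11).
    Then x = 18 + 19·4 = 94, valid modulo lcm(19, 11) = 209: x ≡ 94 (mod 209).
  Combine with x ≡ 5 (mod 7); new modulus lcm = 1463.
    Write x = 94 + 209·t and substitute into x ≡ 5 (mod 7): 209·t ≡ 5 − 94 = -89 (mod 7).
    Reduce coefficients mod 7: 6·t ≡ 2 (mod 7).
    The inverse of 6 mod 7 is 6 (since 6·6 = 36 = 5·7 + 1), so t ≡ 6·2 = 12 ≡ 5 (mod 7).
    Then x = 94 + 209·5 = 1139, valid modulo lcm(209, 7) = 1463: x ≡ 1139 (mod 1463).
  Combine with x ≡ 10 (mod 16); new modulus lcm = 23408.
    Write x = 1139 + 1463·t and substitute into x ≡ 10 (mod 16): 1463·t ≡ 10 − 1139 = -1129 (mod 16).
    Reduce coefficients mod 16: 7·t ≡ 7 (mod 16).
    The inverse of 7 mod 16 is 7 (since 7·7 = 49 = 3·16 + 1), so t ≡ 7·7 = 49 ≡ 1 (mod 16).
    Then x = 1139 + 1463·1 = 2602, valid modulo lcm(1463, 16) = 23408: x ≡ 2602 (mod 23408).
Verify against each original: 2602 mod 19 = 18, 2602 mod 11 = 6, 2602 mod 7 = 5, 2602 mod 16 = 10.

x ≡ 2602 (mod 23408).


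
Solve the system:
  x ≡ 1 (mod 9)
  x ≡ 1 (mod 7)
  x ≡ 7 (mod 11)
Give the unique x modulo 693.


Moduli 9, 7, 11 are pairwise coprime; by CRT there is a unique solution modulo M = 9 · 7 · 11 = 693.
Solve pairwise, accumulating the modulus:
  Start with x ≡ 1 (mod 9).
  Combine with x ≡ 1 (mod 7): since gcd(9, 7) = 1, we get a unique residue mod 63.
    Write x = 1 + 9·t and substitute into x ≡ 1 (mod 7): 9·t ≡ 1 − 1 = 0 (mod 7).
    Reduce coefficients mod 7: 2·t ≡ 0 (mod 7).
    The inverse of 2 mod 7 is 4 (since 2·4 = 8 = 1·7 + 1), so t ≡ 4·0 = 0 ≡ 0 (mod 7).
    Then x = 1 + 9·0 = 1, valid modulo lcm(9, 7) = 63: x ≡ 1 (mod 63).
  Combine with x ≡ 7 (mod 11): since gcd(63, 11) = 1, we get a unique residue mod 693.
    Write x = 1 + 63·t and substitute into x ≡ 7 (mod 11): 63·t ≡ 7 − 1 = 6 (mod 11).
    Reduce coefficients mod 11: 8·t ≡ 6 (mod 11).
    The inverse of 8 mod 11 is 7 (since 8·7 = 56 = 5·11 + 1), so t ≡ 7·6 = 42 ≡ 9 (mod 11).
    Then x = 1 + 63·9 = 568, valid modulo lcm(63, 11) = 693: x ≡ 568 (mod 693).
Verify: 568 mod 9 = 1 ✓, 568 mod 7 = 1 ✓, 568 mod 11 = 7 ✓.

x ≡ 568 (mod 693).


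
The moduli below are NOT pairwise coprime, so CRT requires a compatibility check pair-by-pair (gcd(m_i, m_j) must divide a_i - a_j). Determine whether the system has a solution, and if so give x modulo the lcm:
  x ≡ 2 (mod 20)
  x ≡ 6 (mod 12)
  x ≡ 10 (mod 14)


Moduli 20, 12, 14 are not pairwise coprime, so CRT works modulo lcm(m_i) when all pairwise compatibility conditions hold.
Pairwise compatibility: gcd(m_i, m_j) must divide a_i - a_j for every pair.
Merge one congruence at a time:
  Start: x ≡ 2 (mod 20).
  Combine with x ≡ 6 (mod 12): gcd(20, 12) = 4; 6 - 2 = 4, which IS divisible by 4, so compatible.
    Write x = 2 + 20·t and substitute into x ≡ 6 (mod 12): 20·t ≡ 6 − 2 = 4 (mod 12).
    Divide the congruence (and modulus) by g = 4: 5·t ≡ 1 (mod 3).
    Reduce coefficients mod 3: 2·t ≡ 1 (mod 3).
    The inverse of 2 mod 3 is 2 (since 2·2 = 4 = 1·3 + 1), so t ≡ 2·1 = 2 ≡ 2 (mod 3).
    Then x = 2 + 20·2 = 42, valid modulo lcm(20, 12) = 60: x ≡ 42 (mod 60).
  Combine with x ≡ 10 (mod 14): gcd(60, 14) = 2; 10 - 42 = -32, which IS divisible by 2, so compatible.
    Write x = 42 + 60·t and substitute into x ≡ 10 (mod 14): 60·t ≡ 10 − 42 = -32 (mod 14).
    Divide the congruence (and modulus) by g = 2: 30·t ≡ -16 (mod 7).
    Reduce coefficients mod 7: 2·t ≡ 5 (mod 7).
    The inverse of 2 mod 7 is 4 (since 2·4 = 8 = 1·7 + 1), so t ≡ 4·5 = 20 ≡ 6 (mod 7).
    Then x = 42 + 60·6 = 402, valid modulo lcm(60, 14) = 420: x ≡ 402 (mod 420).
Verify: 402 mod 20 = 2, 402 mod 12 = 6, 402 mod 14 = 10.

x ≡ 402 (mod 420).


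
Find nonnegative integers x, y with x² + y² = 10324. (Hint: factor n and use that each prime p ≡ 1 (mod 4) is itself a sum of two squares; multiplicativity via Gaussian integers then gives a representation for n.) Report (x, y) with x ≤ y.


Step 1: Factor n = 10324 = 2^2 · 29 · 89.
Step 2: Check the mod-4 condition on each prime factor: 2 = 2 (special); 29 ≡ 1 (mod 4), exponent 1; 89 ≡ 1 (mod 4), exponent 1.
All primes ≡ 3 (mod 4) appear to even exponent (or don't appear), so by the two-squares theorem n IS expressible as a sum of two squares.
Step 3: Build a representation. Group n = k² · m with k = 2 and m = 29 · 89 = 2581 (a product of primes ≡ 1 (mod 4)); a representation of m scales to one of n via (k·x)² + (k·y)² = k²(x² + y²). Each prime p ≡ 1 (mod 4) is itself a sum of two squares; find a² by testing p − a² for a perfect square:
  29: 29 − 1² = 28, 29 − 2² = 25 = 5² ⇒ 29 = 2² + 5².
  89: 89 − 1² = 88, 89 − 2² = 85, 89 − 3² = 80, 89 − 4² = 73, 89 − 5² = 64 = 8² ⇒ 89 = 5² + 8².
  Combine using the Brahmagupta–Fibonacci identity (a² + b²)(c² + d²) = (ac − bd)² + (ad + bc)² = (ac + bd)² + (ad − bc)²:
  29 · 89 = 2581: from (2² + 5²)(5² + 8²), take (2·5 − 5·8, 2·8 + 5·5) = (10 − 40, 16 + 25) = (-30, 41); dropping signs (only squares matter) gives (30, 41); check 30² + 41² = 900 + 1681 = 2581 ✓.
  Scale by k = 2: (2·30, 2·41) = (60, 82).
Step 4: Order so x ≤ y and verify: 60² + 82² = 3600 + 6724 = 10324 = n. ✓

n = 10324 = 60² + 82² (one valid representation with x ≤ y).


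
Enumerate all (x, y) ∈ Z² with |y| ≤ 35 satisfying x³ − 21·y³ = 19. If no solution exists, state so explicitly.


The equation is x³ - 21y³ = 19. For fixed y, x³ = 21·y³ + 19, so a solution requires the RHS to be a perfect cube.
Strategy: iterate y from -35 to 35, compute RHS = 21·y³ + 19, and check whether it is a (positive or negative) perfect cube.
Check small values of y:
  y = 0: RHS = 19 is not a perfect cube.
  y = 1: RHS = 40 is not a perfect cube.
  y = -1: RHS = -2 is not a perfect cube.
  y = 2: RHS = 187 is not a perfect cube.
  y = -2: RHS = -149 is not a perfect cube.
  y = 3: RHS = 586 is not a perfect cube.
  y = -3: RHS = -548 is not a perfect cube.
Continuing the search up to |y| = 35 finds no solutions either.
No (x, y) in the scanned range satisfies the equation.

No integer solutions with |y| ≤ 35.


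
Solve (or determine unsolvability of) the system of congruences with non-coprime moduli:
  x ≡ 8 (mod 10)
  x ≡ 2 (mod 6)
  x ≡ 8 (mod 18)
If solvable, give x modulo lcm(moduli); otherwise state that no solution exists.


Moduli 10, 6, 18 are not pairwise coprime, so CRT works modulo lcm(m_i) when all pairwise compatibility conditions hold.
Pairwise compatibility: gcd(m_i, m_j) must divide a_i - a_j for every pair.
Merge one congruence at a time:
  Start: x ≡ 8 (mod 10).
  Combine with x ≡ 2 (mod 6): gcd(10, 6) = 2; 2 - 8 = -6, which IS divisible by 2, so compatible.
    Write x = 8 + 10·t and substitute into x ≡ 2 (mod 6): 10·t ≡ 2 − 8 = -6 (mod 6).
    Divide the congruence (and modulus) by g = 2: 5·t ≡ -3 (mod 3).
    Reduce coefficients mod 3: 2·t ≡ 0 (mod 3).
    The inverse of 2 mod 3 is 2 (since 2·2 = 4 = 1·3 + 1), so t ≡ 2·0 = 0 ≡ 0 (mod 3).
    Then x = 8 + 10·0 = 8, valid modulo lcm(10, 6) = 30: x ≡ 8 (mod 30).
  Combine with x ≡ 8 (mod 18): gcd(30, 18) = 6; 8 - 8 = 0, which IS divisible by 6, so compatible.
    Write x = 8 + 30·t and substitute into x ≡ 8 (mod 18): 30·t ≡ 8 − 8 = 0 (mod 18).
    Divide the congruence (and modulus) by g = 6: 5·t ≡ 0 (mod 3).
    Reduce coefficients mod 3: 2·t ≡ 0 (mod 3).
    The inverse of 2 mod 3 is 2 (since 2·2 = 4 = 1·3 + 1), so t ≡ 2·0 = 0 ≡ 0 (mod 3).
    Then x = 8 + 30·0 = 8, valid modulo lcm(30, 18) = 90: x ≡ 8 (mod 90).
Verify: 8 mod 10 = 8, 8 mod 6 = 2, 8 mod 18 = 8.

x ≡ 8 (mod 90).


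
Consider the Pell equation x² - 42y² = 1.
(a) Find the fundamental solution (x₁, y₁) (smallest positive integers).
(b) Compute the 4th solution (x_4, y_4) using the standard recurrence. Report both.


Step 1: Find the fundamental solution (x₁, y₁) of x² - 42y² = 1.
  Expand √42 as a continued fraction. a₀ = ⌊√42⌋ = 6; iterate m_{k+1} = d_k·a_k − m_k, d_{k+1} = (42 − m_{k+1}²)/d_k, a_{k+1} = ⌊(a₀ + m_{k+1})/d_{k+1}⌋ (starting m₀ = 0, d₀ = 1), with convergents p_k = a_k·p_{k-1} + p_{k-2}, q_k = a_k·q_{k-1} + q_{k-2} (p₋₁ = 1, q₋₁ = 0):
  k = 0: a₀ = 6; p₀/q₀ = 6/1; p₀² − 42·q₀² = 36 − 42 = -6.
  k = 1: m = 6, d = 6, a = ⌊(6 + 6)/6⌋ = 2; p/q = (2·6 + 1)/(2·1 + 0) = 13/2; p² − 42·q² = 169 − 168 = 1.
  The first convergent with p² − 42·q² = 1 gives the fundamental solution (x₁, y₁) = (13, 2).
Step 2: Apply the recurrence (x_{n+1}, y_{n+1}) = (x₁x_n + 42y₁y_n, x₁y_n + y₁x_n) repeatedly.
  From (x_1, y_1) = (13, 2): x_2 = 13·13 + 42·2·2 = 337; y_2 = 13·2 + 2·13 = 52.
  From (x_2, y_2) = (337, 52): x_3 = 13·337 + 42·2·52 = 8749; y_3 = 13·52 + 2·337 = 1350.
  From (x_3, y_3) = (8749, 1350): x_4 = 13·8749 + 42·2·1350 = 227137; y_4 = 13·1350 + 2·8749 = 35048.
Step 3: Verify x_4² - 42·y_4² = 51591216769 - 51591216768 = 1 (should be 1). ✓

(x_1, y_1) = (13, 2); (x_4, y_4) = (227137, 35048).


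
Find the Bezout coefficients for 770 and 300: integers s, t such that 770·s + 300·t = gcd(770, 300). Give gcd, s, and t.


Euclidean algorithm on (770, 300) — divide until remainder is 0:
  770 = 2 · 300 + 170
  300 = 1 · 170 + 130
  170 = 1 · 130 + 40
  130 = 3 · 40 + 10
  40 = 4 · 10 + 0
gcd(770, 300) = 10.
Track Bezout coefficients alongside the remainders: start with r₀ = 770 = a·1 + b·0 (s = 1, t = 0) and r₁ = 300 = a·0 + b·1 (s = 0, t = 1); each new remainder r_{k+1} = r_{k-1} − q_k·r_k inherits s_{k+1} = s_{k-1} − q_k·s_k, t_{k+1} = t_{k-1} − q_k·t_k, so r_k = a·s_k + b·t_k at every step:
  q = 2: r = 170, s = 1 − 2·0 = 1, t = 0 − 2·1 = -2  (check: 770·1 + 300·(-2) = 170)
  q = 1: r = 130, s = 0 − 1·1 = -1, t = 1 − 1·(-2) = 3  (check: 770·(-1) + 300·3 = 130)
  q = 1: r = 40, s = 1 − 1·(-1) = 2, t = -2 − 1·3 = -5  (check: 770·2 + 300·(-5) = 40)
  q = 3: r = 10, s = -1 − 3·2 = -7, t = 3 − 3·(-5) = 18  (check: 770·(-7) + 300·18 = 10)
The row with r = 10 (the gcd) gives the Bezout coefficients s = -7, t = 18.
Result: 770 · (-7) + 300 · (18) = 10.

gcd(770, 300) = 10; s = -7, t = 18 (check: 770·(-7) + 300·18 = 10).


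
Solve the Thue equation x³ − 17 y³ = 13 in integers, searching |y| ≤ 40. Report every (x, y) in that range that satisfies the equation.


The equation is x³ - 17y³ = 13. For fixed y, x³ = 17·y³ + 13, so a solution requires the RHS to be a perfect cube.
Strategy: iterate y from -40 to 40, compute RHS = 17·y³ + 13, and check whether it is a (positive or negative) perfect cube.
Check small values of y:
  y = 0: RHS = 13 is not a perfect cube.
  y = 1: RHS = 30 is not a perfect cube.
  y = -1: RHS = -4 is not a perfect cube.
  y = 2: RHS = 149 is not a perfect cube.
  y = -2: RHS = -123 is not a perfect cube.
  y = 3: RHS = 472 is not a perfect cube.
  y = -3: RHS = -446 is not a perfect cube.
Continuing the search up to |y| = 40 finds no solutions either.
No (x, y) in the scanned range satisfies the equation.

No integer solutions with |y| ≤ 40.
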